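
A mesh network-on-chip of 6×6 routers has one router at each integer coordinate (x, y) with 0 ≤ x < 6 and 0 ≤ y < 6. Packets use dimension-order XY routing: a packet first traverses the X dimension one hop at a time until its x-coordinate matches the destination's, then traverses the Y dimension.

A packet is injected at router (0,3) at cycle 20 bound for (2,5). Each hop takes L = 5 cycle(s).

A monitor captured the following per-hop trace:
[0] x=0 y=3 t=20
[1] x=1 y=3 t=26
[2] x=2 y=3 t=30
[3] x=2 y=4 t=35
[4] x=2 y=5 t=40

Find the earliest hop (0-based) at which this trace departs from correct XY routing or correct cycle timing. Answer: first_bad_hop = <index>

check 1→ d=(1,0) cyc+6: BAD: Δcyc=6≠L

first_bad_hop = 1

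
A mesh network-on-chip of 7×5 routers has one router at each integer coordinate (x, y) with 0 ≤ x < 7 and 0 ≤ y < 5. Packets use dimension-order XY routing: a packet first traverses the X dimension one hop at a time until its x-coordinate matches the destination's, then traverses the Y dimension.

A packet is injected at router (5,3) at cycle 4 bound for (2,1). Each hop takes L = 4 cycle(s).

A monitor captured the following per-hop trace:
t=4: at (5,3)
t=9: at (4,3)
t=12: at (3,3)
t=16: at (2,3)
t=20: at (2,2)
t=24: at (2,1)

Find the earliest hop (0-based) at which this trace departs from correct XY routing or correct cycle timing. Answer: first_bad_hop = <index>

[1] (-1,+0) / 5c ⇒ BAD: Δcyc=5≠L

first_bad_hop = 1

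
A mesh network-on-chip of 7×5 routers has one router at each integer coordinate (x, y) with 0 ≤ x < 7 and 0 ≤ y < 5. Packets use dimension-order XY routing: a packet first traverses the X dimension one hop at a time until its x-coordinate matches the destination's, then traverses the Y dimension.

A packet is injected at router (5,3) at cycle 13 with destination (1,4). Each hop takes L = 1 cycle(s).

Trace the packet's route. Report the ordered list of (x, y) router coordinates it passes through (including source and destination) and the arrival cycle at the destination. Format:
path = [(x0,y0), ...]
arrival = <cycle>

t=13: at (5,3)
t=14: at (4,3) after W
t=15: at (3,3) after W
t=16: at (2,3) after W
t=17: at (1,3) after W
t=18: at (1,4) after N

path = [(5,3), (4,3), (3,3), (2,3), (1,3), (1,4)]
arrival = 18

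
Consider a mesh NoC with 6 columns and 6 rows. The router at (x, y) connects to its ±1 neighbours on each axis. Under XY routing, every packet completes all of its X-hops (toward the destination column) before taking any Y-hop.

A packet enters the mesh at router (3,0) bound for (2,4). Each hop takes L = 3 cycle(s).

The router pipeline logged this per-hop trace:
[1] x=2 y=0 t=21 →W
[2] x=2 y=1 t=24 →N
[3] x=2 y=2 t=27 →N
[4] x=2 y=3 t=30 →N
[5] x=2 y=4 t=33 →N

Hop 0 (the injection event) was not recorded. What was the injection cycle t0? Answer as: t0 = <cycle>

t0 = 18

The first recorded entry is hop 1 at cycle 21.
Therefore t0 = 21 − L = 18.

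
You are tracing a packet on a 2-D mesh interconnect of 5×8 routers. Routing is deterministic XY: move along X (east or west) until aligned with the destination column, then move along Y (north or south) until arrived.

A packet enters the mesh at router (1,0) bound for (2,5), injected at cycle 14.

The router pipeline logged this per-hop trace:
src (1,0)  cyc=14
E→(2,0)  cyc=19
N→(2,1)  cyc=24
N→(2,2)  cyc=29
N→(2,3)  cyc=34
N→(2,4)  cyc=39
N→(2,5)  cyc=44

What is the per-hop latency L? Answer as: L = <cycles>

L = 5

Δcyc across hop 0→1: 19 − 14 = 5.
One hop costs L cycles, so L = 5.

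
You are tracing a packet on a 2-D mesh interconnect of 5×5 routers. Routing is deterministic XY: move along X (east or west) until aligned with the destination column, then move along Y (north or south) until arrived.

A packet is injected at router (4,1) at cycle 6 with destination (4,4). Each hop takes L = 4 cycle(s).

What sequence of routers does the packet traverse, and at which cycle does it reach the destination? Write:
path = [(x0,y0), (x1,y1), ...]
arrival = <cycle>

src (4,1)  cyc=6
N→(4,2)  cyc=10
N→(4,3)  cyc=14
N→(4,4)  cyc=18

path = [(4,1), (4,2), (4,3), (4,4)]
arrival = 18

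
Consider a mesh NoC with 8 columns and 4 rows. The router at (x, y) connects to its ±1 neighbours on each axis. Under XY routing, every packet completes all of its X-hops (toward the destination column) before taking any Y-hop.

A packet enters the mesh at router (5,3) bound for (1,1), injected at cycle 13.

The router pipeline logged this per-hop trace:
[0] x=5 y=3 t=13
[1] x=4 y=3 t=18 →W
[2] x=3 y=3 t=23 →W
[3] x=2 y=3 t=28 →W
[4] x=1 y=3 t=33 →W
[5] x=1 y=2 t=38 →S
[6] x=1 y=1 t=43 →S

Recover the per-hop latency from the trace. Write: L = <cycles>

Between hops 0 and 1 the cycle counter advances 18 − 13 = 5.
Per-hop latency L = Δcyc = 5.

L = 5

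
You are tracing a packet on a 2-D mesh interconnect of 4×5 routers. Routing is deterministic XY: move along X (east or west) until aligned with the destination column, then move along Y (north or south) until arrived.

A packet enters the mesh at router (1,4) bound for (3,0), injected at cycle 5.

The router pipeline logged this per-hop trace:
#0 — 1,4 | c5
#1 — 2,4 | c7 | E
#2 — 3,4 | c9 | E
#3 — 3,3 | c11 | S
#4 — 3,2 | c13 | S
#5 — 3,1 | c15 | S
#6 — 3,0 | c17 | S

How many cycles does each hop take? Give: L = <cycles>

L = 2

From hop 0 (5) to hop 1 (7): +2 cycles.
That increment is L by definition: L = 2.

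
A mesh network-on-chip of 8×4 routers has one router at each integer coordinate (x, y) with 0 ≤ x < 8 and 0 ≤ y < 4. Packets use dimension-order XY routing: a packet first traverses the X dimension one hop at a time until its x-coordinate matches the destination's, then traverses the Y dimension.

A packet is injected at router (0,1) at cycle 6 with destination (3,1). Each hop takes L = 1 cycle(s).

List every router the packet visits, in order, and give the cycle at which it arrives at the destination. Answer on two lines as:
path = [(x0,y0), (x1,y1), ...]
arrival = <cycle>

[0] x=0 y=1 t=6
[1] x=1 y=1 t=7 →E
[2] x=2 y=1 t=8 →E
[3] x=3 y=1 t=9 →E

path = [(0,1), (1,1), (2,1), (3,1)]
arrival = 9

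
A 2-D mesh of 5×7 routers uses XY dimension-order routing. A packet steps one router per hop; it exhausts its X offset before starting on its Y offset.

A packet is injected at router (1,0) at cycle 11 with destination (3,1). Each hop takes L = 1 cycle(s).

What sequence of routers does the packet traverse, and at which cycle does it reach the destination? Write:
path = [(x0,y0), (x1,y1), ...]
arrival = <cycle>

path = [(1,0), (2,0), (3,0), (3,1)]
arrival = 14

  0. router=(1,0) cycle=11 (inject)
  1. router=(2,0) cycle=12 dir=E
  2. router=(3,0) cycle=13 dir=E
  3. router=(3,1) cycle=14 dir=N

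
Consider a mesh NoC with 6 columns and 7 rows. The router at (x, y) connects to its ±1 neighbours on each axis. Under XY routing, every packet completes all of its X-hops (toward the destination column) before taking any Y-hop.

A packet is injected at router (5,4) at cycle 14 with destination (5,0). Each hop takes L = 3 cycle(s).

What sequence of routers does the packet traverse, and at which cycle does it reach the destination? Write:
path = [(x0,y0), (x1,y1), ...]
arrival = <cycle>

src (5,4)  cyc=14
S→(5,3)  cyc=17
S→(5,2)  cyc=20
S→(5,1)  cyc=23
S→(5,0)  cyc=26

path = [(5,4), (5,3), (5,2), (5,1), (5,0)]
arrival = 26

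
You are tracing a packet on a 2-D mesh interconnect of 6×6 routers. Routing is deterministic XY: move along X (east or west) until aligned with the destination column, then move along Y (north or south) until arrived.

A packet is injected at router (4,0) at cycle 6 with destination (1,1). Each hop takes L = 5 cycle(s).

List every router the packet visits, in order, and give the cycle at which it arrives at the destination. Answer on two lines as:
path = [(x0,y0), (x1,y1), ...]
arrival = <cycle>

[0] x=4 y=0 t=6
[1] x=3 y=0 t=11 →W
[2] x=2 y=0 t=16 →W
[3] x=1 y=0 t=21 →W
[4] x=1 y=1 t=26 →N

path = [(4,0), (3,0), (2,0), (1,0), (1,1)]
arrival = 26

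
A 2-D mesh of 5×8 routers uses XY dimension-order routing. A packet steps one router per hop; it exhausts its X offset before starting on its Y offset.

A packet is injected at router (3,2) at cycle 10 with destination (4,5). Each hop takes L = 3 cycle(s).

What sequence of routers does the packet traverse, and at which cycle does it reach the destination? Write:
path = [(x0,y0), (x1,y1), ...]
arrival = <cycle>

[0] x=3 y=2 t=10
[1] x=4 y=2 t=13 →E
[2] x=4 y=3 t=16 →N
[3] x=4 y=4 t=19 →N
[4] x=4 y=5 t=22 →N

path = [(3,2), (4,2), (4,3), (4,4), (4,5)]
arrival = 22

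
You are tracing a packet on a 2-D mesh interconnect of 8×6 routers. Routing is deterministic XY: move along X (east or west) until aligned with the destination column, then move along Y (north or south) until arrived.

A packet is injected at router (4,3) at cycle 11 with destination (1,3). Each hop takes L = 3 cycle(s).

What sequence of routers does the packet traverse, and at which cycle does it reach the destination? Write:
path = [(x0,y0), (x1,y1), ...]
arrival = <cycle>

src (4,3)  cyc=11
W→(3,3)  cyc=14
W→(2,3)  cyc=17
W→(1,3)  cyc=20

path = [(4,3), (3,3), (2,3), (1,3)]
arrival = 20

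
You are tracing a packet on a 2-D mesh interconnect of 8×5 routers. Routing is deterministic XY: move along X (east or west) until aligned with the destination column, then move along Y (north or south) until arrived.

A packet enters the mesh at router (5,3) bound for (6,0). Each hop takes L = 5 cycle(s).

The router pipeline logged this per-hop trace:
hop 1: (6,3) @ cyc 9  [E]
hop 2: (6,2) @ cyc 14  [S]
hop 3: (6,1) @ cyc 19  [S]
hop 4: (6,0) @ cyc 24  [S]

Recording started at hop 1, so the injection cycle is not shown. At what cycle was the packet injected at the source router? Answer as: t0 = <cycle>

t0 = 4

Hop 1 reached at cycle 9; hop k is at t0 + k·L.
Therefore t0 = 9 − L = 4.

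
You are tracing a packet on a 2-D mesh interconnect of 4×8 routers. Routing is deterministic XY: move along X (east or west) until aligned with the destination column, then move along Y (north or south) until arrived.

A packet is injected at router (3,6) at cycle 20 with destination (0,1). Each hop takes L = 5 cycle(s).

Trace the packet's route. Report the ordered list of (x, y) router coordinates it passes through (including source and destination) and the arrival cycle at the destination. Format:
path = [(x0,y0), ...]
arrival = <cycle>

t=20: at (3,6)
t=25: at (2,6) after W
t=30: at (1,6) after W
t=35: at (0,6) after W
t=40: at (0,5) after S
t=45: at (0,4) after S
t=50: at (0,3) after S
t=55: at (0,2) after S
t=60: at (0,1) after S

path = [(3,6), (2,6), (1,6), (0,6), (0,5), (0,4), (0,3), (0,2), (0,1)]
arrival = 60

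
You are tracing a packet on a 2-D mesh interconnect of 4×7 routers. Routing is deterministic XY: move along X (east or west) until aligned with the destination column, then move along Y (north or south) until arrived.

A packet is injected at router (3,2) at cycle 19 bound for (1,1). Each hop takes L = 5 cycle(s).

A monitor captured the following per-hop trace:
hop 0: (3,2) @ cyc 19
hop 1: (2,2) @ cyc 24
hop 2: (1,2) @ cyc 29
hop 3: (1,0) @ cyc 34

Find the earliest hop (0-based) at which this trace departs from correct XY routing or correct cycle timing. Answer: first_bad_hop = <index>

first_bad_hop = 3

hop 1: step (-1,+0), +5 cyc — ok
hop 2: step (-1,+0), +5 cyc — ok
hop 3: step (+0,-2), +5 cyc — BAD: non-unit step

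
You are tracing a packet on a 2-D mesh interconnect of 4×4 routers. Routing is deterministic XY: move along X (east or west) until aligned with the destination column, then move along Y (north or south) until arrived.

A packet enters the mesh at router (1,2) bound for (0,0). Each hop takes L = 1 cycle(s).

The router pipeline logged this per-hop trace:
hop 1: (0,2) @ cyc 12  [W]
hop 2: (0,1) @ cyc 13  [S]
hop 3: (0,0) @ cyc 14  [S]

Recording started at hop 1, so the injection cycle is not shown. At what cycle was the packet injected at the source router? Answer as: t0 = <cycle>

t0 = 11

cyc[1] = 12 and cyc[k] = t0 + k·L for every k.
So t0 = 12 − 1·1 = 11.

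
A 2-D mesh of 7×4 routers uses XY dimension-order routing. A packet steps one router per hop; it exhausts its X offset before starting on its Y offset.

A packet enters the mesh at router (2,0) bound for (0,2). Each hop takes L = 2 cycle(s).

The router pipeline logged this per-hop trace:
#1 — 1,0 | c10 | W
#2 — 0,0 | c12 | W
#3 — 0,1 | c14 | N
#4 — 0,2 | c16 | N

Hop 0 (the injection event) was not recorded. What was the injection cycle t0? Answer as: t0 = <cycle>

t0 = 8

The first recorded entry is hop 1 at cycle 10.
So t0 = 10 − 1·2 = 8.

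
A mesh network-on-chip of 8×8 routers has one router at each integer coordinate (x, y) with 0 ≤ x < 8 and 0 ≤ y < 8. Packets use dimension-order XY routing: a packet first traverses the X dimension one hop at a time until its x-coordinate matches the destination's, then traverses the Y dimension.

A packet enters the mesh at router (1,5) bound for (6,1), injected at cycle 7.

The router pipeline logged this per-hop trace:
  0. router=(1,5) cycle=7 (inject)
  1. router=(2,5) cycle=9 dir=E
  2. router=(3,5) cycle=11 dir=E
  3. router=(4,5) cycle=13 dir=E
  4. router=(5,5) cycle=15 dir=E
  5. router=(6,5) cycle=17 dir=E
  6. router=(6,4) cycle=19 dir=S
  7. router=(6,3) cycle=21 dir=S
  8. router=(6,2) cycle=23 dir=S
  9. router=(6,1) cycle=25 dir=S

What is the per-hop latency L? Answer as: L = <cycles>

From hop 0 (7) to hop 1 (9): +2 cycles.
That increment is L by definition: L = 2.

L = 2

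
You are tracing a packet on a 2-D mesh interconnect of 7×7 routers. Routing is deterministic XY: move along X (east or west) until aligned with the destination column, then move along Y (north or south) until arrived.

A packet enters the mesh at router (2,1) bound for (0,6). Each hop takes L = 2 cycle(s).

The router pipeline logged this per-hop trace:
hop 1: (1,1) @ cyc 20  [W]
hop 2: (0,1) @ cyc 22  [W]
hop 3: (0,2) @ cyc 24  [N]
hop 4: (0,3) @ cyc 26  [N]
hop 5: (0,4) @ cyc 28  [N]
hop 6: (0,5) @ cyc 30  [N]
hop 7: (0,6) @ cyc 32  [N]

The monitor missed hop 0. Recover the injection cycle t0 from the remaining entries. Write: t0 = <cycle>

t0 = 18

At hop 1 the cycle is 20; in general cyc_k = t0 + kL.
t0 = cyc[1] − L = 20 − 2 = 18.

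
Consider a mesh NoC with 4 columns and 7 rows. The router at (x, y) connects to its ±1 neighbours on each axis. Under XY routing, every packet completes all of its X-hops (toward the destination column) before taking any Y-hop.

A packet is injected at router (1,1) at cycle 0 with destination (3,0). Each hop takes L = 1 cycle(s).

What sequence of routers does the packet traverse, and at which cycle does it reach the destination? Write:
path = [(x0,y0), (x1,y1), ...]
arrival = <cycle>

  0. router=(1,1) cycle=0 (inject)
  1. router=(2,1) cycle=1 dir=E
  2. router=(3,1) cycle=2 dir=E
  3. router=(3,0) cycle=3 dir=S

path = [(1,1), (2,1), (3,1), (3,0)]
arrival = 3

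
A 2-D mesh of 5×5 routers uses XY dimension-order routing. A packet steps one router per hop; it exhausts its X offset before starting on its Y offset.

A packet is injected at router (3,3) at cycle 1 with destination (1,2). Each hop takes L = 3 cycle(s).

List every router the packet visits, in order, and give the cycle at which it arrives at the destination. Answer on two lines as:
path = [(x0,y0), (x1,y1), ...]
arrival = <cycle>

[0] x=3 y=3 t=1
[1] x=2 y=3 t=4 →W
[2] x=1 y=3 t=7 →W
[3] x=1 y=2 t=10 →S

path = [(3,3), (2,3), (1,3), (1,2)]
arrival = 10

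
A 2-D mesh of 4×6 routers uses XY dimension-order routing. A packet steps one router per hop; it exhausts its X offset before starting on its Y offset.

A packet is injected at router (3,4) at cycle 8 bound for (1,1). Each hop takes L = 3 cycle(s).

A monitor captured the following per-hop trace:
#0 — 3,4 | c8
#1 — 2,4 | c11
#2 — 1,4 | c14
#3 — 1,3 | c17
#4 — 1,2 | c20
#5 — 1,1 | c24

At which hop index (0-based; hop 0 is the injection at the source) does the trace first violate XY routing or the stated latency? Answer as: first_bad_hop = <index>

[1] (-1,+0) / 3c ⇒ ok
[2] (-1,+0) / 3c ⇒ ok
[3] (+0,-1) / 3c ⇒ ok
[4] (+0,-1) / 3c ⇒ ok
[5] (+0,-1) / 4c ⇒ BAD: Δcyc=4≠L

first_bad_hop = 5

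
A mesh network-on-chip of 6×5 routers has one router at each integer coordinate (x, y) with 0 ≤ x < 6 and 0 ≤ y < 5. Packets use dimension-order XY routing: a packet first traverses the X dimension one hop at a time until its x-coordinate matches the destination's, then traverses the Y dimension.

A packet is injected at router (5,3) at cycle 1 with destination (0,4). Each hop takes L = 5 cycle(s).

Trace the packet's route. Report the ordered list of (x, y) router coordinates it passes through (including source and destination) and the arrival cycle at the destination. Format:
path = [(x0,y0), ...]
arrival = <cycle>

path = [(5,3), (4,3), (3,3), (2,3), (1,3), (0,3), (0,4)]
arrival = 31

src (5,3)  cyc=1
W→(4,3)  cyc=6
W→(3,3)  cyc=11
W→(2,3)  cyc=16
W→(1,3)  cyc=21
W→(0,3)  cyc=26
N→(0,4)  cyc=31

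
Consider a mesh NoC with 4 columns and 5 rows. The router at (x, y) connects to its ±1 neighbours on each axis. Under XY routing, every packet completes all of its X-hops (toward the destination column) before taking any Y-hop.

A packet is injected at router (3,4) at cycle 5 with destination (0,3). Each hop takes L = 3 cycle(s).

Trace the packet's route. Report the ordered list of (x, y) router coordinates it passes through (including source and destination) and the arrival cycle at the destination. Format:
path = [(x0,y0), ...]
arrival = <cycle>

path = [(3,4), (2,4), (1,4), (0,4), (0,3)]
arrival = 17

#0 — 3,4 | c5
#1 — 2,4 | c8 | W
#2 — 1,4 | c11 | W
#3 — 0,4 | c14 | W
#4 — 0,3 | c17 | S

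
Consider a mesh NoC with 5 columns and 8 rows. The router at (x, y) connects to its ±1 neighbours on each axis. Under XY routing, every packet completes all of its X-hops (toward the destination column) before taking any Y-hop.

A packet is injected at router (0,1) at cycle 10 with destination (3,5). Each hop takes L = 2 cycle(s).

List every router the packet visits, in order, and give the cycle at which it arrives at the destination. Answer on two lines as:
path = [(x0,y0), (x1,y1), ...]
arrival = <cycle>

path = [(0,1), (1,1), (2,1), (3,1), (3,2), (3,3), (3,4), (3,5)]
arrival = 24

src (0,1)  cyc=10
E→(1,1)  cyc=12
E→(2,1)  cyc=14
E→(3,1)  cyc=16
N→(3,2)  cyc=18
N→(3,3)  cyc=20
N→(3,4)  cyc=22
N→(3,5)  cyc=24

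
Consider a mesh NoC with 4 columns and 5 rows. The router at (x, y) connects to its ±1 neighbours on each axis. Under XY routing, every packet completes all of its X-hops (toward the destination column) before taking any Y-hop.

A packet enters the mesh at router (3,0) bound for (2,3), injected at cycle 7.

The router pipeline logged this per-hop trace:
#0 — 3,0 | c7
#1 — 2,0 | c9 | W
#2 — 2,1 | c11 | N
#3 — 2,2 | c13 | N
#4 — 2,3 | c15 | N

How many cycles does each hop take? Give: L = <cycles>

From hop 0 (7) to hop 1 (9): +2 cycles.
That increment is L by definition: L = 2.

L = 2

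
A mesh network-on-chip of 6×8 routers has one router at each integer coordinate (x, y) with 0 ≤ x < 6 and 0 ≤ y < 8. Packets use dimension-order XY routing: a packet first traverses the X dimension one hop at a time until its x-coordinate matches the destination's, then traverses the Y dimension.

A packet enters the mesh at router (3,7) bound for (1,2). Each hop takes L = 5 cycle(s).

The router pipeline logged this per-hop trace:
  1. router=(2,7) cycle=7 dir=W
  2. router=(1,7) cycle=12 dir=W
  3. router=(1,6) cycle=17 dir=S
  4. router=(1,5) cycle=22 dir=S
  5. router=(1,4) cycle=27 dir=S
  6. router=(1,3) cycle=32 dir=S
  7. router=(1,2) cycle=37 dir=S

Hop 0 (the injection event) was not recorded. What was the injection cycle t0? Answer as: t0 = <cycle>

t0 = 2

At hop 1 the cycle is 7; in general cyc_k = t0 + kL.
Therefore t0 = 7 − L = 2.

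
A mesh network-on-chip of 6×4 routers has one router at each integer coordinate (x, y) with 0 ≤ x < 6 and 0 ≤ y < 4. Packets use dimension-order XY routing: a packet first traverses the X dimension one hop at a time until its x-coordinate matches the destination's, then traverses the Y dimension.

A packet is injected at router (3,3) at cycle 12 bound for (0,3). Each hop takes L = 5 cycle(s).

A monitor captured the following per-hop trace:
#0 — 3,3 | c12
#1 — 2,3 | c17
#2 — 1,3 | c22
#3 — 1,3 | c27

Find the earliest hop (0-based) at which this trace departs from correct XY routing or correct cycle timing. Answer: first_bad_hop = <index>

[1] (-1,+0) / 5c ⇒ ok
[2] (-1,+0) / 5c ⇒ ok
[3] (+0,+0) / 5c ⇒ BAD: non-unit step

first_bad_hop = 3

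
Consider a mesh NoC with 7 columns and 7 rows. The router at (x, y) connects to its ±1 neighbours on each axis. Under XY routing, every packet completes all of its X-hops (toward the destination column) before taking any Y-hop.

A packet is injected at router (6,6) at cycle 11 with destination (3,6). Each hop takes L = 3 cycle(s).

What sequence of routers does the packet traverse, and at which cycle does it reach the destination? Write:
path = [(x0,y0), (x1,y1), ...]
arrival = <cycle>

#0 — 6,6 | c11
#1 — 5,6 | c14 | W
#2 — 4,6 | c17 | W
#3 — 3,6 | c20 | W

path = [(6,6), (5,6), (4,6), (3,6)]
arrival = 20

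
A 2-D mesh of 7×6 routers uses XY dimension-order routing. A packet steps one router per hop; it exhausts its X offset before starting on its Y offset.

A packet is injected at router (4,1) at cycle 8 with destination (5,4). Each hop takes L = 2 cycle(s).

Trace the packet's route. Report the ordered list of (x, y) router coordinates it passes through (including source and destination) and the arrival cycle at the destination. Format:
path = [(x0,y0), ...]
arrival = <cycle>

  0. router=(4,1) cycle=8 (inject)
  1. router=(5,1) cycle=10 dir=E
  2. router=(5,2) cycle=12 dir=N
  3. router=(5,3) cycle=14 dir=N
  4. router=(5,4) cycle=16 dir=N

path = [(4,1), (5,1), (5,2), (5,3), (5,4)]
arrival = 16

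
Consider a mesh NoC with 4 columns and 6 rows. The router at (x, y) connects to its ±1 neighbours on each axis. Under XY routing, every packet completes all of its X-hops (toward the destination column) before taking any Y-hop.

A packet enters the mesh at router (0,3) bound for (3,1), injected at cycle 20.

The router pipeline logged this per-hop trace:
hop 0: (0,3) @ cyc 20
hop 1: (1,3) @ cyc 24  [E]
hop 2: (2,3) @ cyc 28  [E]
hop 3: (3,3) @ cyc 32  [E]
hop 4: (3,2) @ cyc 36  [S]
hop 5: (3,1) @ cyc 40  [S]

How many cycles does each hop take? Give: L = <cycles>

L = 4

Between hops 0 and 1 the cycle counter advances 24 − 20 = 4.
Per-hop latency L = Δcyc = 4.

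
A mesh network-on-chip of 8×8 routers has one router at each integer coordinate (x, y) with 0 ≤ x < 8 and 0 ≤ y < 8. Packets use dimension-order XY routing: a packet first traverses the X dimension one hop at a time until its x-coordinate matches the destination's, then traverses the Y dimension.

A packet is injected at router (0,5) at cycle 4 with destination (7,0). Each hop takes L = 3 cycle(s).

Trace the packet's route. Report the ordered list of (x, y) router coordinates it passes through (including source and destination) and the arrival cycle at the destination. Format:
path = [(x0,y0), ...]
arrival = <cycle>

src (0,5)  cyc=4
E→(1,5)  cyc=7
E→(2,5)  cyc=10
E→(3,5)  cyc=13
E→(4,5)  cyc=16
E→(5,5)  cyc=19
E→(6,5)  cyc=22
E→(7,5)  cyc=25
S→(7,4)  cyc=28
S→(7,3)  cyc=31
S→(7,2)  cyc=34
S→(7,1)  cyc=37
S→(7,0)  cyc=40

path = [(0,5), (1,5), (2,5), (3,5), (4,5), (5,5), (6,5), (7,5), (7,4), (7,3), (7,2), (7,1), (7,0)]
arrival = 40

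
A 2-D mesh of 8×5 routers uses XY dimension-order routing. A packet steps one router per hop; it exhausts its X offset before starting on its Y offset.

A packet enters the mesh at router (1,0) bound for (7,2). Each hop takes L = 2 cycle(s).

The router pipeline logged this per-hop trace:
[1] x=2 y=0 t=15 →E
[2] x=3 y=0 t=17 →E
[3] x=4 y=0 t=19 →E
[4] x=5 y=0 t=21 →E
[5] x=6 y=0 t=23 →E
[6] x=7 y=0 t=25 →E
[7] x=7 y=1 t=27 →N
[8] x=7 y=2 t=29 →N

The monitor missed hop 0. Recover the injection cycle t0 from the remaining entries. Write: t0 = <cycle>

The first recorded entry is hop 1 at cycle 15.
t0 = cyc[1] − L = 15 − 2 = 13.

t0 = 13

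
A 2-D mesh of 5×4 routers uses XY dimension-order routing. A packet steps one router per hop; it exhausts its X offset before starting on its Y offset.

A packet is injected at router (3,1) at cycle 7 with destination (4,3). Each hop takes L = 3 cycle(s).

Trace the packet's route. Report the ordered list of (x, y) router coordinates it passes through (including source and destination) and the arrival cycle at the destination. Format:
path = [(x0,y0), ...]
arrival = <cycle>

path = [(3,1), (4,1), (4,2), (4,3)]
arrival = 16

src (3,1)  cyc=7
E→(4,1)  cyc=10
N→(4,2)  cyc=13
N→(4,3)  cyc=16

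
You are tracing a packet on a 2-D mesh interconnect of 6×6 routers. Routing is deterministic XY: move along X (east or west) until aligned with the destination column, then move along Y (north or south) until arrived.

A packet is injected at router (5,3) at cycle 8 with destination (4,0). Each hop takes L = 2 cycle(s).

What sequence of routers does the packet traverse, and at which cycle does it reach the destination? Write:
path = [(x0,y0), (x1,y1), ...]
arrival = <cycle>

path = [(5,3), (4,3), (4,2), (4,1), (4,0)]
arrival = 16

  0. router=(5,3) cycle=8 (inject)
  1. router=(4,3) cycle=10 dir=W
  2. router=(4,2) cycle=12 dir=S
  3. router=(4,1) cycle=14 dir=S
  4. router=(4,0) cycle=16 dir=S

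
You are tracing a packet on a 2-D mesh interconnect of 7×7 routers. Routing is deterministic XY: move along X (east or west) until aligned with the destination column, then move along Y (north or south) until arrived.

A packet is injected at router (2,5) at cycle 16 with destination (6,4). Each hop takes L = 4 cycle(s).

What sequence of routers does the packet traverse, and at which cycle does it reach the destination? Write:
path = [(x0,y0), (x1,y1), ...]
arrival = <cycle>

#0 — 2,5 | c16
#1 — 3,5 | c20 | E
#2 — 4,5 | c24 | E
#3 — 5,5 | c28 | E
#4 — 6,5 | c32 | E
#5 — 6,4 | c36 | S

path = [(2,5), (3,5), (4,5), (5,5), (6,5), (6,4)]
arrival = 36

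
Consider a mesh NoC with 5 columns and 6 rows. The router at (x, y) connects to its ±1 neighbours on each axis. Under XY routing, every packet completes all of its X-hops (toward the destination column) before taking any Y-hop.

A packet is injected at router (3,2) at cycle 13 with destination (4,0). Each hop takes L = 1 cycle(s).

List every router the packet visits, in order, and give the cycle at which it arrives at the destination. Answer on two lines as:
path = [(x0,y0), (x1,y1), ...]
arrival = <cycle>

hop 0: (3,2) @ cyc 13
hop 1: (4,2) @ cyc 14  [E]
hop 2: (4,1) @ cyc 15  [S]
hop 3: (4,0) @ cyc 16  [S]

path = [(3,2), (4,2), (4,1), (4,0)]
arrival = 16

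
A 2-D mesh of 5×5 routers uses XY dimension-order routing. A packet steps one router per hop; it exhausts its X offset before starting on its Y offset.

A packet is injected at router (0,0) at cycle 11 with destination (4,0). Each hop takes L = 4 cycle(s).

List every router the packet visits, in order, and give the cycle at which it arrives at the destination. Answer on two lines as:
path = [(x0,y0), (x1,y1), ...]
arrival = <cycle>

path = [(0,0), (1,0), (2,0), (3,0), (4,0)]
arrival = 27

hop 0: (0,0) @ cyc 11
hop 1: (1,0) @ cyc 15  [E]
hop 2: (2,0) @ cyc 19  [E]
hop 3: (3,0) @ cyc 23  [E]
hop 4: (4,0) @ cyc 27  [E]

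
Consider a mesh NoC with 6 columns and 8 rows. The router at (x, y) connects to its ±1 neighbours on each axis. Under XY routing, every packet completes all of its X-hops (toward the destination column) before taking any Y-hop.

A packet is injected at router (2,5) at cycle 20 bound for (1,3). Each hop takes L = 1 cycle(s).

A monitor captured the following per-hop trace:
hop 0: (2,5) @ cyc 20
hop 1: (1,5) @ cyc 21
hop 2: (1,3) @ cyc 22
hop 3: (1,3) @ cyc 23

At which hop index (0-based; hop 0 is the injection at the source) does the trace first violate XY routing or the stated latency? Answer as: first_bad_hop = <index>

first_bad_hop = 2

[1] (-1,+0) / 1c ⇒ ok
[2] (+0,-2) / 1c ⇒ BAD: non-unit step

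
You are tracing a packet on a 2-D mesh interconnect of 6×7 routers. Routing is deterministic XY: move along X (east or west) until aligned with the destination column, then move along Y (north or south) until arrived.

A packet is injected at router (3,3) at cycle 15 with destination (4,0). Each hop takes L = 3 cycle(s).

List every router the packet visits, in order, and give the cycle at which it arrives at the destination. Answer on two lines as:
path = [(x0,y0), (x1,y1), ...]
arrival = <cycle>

t=15: at (3,3)
t=18: at (4,3) after E
t=21: at (4,2) after S
t=24: at (4,1) after S
t=27: at (4,0) after S

path = [(3,3), (4,3), (4,2), (4,1), (4,0)]
arrival = 27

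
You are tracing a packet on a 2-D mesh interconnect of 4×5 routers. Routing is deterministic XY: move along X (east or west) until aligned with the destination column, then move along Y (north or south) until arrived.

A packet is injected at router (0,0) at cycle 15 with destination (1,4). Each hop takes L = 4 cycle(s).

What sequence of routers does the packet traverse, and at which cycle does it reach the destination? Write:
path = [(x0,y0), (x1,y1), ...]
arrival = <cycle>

path = [(0,0), (1,0), (1,1), (1,2), (1,3), (1,4)]
arrival = 35

  0. router=(0,0) cycle=15 (inject)
  1. router=(1,0) cycle=19 dir=E
  2. router=(1,1) cycle=23 dir=N
  3. router=(1,2) cycle=27 dir=N
  4. router=(1,3) cycle=31 dir=N
  5. router=(1,4) cycle=35 dir=N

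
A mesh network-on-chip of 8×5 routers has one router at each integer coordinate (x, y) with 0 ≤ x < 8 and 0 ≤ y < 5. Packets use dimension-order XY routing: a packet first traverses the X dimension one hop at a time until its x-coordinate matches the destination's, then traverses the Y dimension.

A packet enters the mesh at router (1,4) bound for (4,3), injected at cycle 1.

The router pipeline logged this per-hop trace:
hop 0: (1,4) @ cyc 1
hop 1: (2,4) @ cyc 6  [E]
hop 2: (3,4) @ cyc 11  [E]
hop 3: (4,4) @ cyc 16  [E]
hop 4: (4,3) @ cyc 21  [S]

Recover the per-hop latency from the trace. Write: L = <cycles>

Δcyc across hop 0→1: 6 − 1 = 5.
Per-hop latency L = Δcyc = 5.

L = 5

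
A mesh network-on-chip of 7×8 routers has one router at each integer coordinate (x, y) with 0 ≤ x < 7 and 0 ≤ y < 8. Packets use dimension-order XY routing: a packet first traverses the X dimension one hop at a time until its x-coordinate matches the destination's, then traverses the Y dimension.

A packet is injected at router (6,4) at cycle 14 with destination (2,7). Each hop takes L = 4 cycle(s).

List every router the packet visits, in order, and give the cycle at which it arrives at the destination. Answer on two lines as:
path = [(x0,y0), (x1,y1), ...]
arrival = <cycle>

path = [(6,4), (5,4), (4,4), (3,4), (2,4), (2,5), (2,6), (2,7)]
arrival = 42

#0 — 6,4 | c14
#1 — 5,4 | c18 | W
#2 — 4,4 | c22 | W
#3 — 3,4 | c26 | W
#4 — 2,4 | c30 | W
#5 — 2,5 | c34 | N
#6 — 2,6 | c38 | N
#7 — 2,7 | c42 | N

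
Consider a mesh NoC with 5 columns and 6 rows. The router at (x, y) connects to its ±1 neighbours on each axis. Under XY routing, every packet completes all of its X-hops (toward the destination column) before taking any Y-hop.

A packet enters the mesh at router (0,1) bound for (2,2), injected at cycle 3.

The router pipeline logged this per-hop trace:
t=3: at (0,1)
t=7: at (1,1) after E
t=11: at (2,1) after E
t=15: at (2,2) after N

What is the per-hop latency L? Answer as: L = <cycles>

L = 4

From hop 0 (3) to hop 1 (7): +4 cycles.
Each hop adds L, hence L = 4.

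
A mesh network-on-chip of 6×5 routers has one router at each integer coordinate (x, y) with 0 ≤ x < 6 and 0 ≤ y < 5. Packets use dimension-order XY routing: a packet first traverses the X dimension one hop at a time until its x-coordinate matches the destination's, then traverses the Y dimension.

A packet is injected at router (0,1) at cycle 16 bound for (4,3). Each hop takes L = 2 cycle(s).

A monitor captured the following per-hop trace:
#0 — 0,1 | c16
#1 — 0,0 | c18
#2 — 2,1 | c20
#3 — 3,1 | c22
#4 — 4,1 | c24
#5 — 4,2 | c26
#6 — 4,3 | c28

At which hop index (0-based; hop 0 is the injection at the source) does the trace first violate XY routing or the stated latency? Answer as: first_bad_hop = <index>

first_bad_hop = 1

check 1→ d=(0,-1) cyc+2: BAD: Y-move but x=0≠4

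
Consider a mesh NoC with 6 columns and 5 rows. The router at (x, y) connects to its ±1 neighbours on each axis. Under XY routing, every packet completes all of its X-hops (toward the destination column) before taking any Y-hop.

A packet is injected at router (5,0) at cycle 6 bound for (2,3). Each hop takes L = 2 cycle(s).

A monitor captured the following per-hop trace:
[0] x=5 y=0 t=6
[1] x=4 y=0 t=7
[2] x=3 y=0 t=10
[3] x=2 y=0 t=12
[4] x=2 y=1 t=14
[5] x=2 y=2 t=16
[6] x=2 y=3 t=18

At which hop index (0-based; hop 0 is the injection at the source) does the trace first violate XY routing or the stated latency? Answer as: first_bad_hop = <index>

[1] (-1,+0) / 1c ⇒ BAD: Δcyc=1≠L

first_bad_hop = 1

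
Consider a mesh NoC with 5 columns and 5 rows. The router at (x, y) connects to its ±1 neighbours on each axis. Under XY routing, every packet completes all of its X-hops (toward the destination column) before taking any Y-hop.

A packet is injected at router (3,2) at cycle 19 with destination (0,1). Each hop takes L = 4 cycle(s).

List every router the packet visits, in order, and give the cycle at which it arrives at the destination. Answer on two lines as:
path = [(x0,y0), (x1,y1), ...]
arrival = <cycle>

src (3,2)  cyc=19
W→(2,2)  cyc=23
W→(1,2)  cyc=27
W→(0,2)  cyc=31
S→(0,1)  cyc=35

path = [(3,2), (2,2), (1,2), (0,2), (0,1)]
arrival = 35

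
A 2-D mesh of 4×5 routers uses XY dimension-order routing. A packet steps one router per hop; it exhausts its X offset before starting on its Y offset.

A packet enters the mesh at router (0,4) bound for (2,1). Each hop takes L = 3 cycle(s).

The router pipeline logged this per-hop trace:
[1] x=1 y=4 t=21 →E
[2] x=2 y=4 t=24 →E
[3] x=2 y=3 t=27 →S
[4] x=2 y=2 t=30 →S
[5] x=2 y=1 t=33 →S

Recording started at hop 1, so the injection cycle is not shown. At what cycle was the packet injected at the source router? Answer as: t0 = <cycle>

Hop 1 reached at cycle 21; hop k is at t0 + k·L.
Therefore t0 = 21 − L = 18.

t0 = 18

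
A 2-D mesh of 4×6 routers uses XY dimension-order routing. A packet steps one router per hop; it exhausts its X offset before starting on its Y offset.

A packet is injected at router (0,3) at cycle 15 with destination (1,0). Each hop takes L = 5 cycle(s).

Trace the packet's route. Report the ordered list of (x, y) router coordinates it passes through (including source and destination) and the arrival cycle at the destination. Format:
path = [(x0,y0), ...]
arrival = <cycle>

path = [(0,3), (1,3), (1,2), (1,1), (1,0)]
arrival = 35

#0 — 0,3 | c15
#1 — 1,3 | c20 | E
#2 — 1,2 | c25 | S
#3 — 1,1 | c30 | S
#4 — 1,0 | c35 | S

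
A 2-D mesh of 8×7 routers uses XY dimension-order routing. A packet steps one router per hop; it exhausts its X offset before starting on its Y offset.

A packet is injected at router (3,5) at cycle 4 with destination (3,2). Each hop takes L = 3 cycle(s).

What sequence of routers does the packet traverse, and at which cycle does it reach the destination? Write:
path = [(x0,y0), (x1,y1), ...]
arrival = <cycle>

[0] x=3 y=5 t=4
[1] x=3 y=4 t=7 →S
[2] x=3 y=3 t=10 →S
[3] x=3 y=2 t=13 →S

path = [(3,5), (3,4), (3,3), (3,2)]
arrival = 13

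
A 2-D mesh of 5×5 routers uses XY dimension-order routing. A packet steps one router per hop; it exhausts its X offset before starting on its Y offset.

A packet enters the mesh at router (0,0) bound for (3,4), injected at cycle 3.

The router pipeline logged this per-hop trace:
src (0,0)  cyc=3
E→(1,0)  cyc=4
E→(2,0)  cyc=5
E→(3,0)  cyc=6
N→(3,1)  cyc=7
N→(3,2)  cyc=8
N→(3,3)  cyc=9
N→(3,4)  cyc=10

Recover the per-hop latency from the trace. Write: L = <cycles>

cyc[1] − cyc[0] = 4 − 3 = 1.
That increment is L by definition: L = 1.

L = 1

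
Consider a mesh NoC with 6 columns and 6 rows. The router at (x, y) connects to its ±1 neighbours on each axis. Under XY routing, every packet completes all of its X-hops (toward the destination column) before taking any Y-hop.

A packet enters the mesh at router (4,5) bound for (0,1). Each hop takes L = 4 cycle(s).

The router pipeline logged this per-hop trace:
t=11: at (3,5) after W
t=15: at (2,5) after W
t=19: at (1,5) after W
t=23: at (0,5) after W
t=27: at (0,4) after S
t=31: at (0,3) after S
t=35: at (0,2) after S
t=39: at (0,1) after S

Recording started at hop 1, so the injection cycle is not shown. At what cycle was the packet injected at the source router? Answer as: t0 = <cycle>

t0 = 7

Hop 1 reached at cycle 11; hop k is at t0 + k·L.
So t0 = 11 − 1·4 = 7.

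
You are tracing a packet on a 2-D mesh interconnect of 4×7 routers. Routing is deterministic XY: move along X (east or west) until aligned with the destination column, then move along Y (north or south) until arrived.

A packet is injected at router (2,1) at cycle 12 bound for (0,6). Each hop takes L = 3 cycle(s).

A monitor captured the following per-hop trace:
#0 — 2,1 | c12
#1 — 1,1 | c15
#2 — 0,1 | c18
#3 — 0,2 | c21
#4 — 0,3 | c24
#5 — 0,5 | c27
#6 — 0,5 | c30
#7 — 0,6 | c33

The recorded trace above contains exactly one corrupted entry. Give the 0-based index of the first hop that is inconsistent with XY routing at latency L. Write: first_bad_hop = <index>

first_bad_hop = 5

  1: Δx=-1 Δy=+0 Δt=3 [ok]
  2: Δx=-1 Δy=+0 Δt=3 [ok]
  3: Δx=+0 Δy=+1 Δt=3 [ok]
  4: Δx=+0 Δy=+1 Δt=3 [ok]
  5: Δx=+0 Δy=+2 Δt=3 [BAD: non-unit step]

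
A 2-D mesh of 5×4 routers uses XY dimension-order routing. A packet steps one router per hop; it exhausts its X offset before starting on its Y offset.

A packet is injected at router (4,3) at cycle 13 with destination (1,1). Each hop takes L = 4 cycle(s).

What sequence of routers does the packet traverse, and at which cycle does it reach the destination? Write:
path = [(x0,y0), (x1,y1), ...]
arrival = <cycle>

[0] x=4 y=3 t=13
[1] x=3 y=3 t=17 →W
[2] x=2 y=3 t=21 →W
[3] x=1 y=3 t=25 →W
[4] x=1 y=2 t=29 →S
[5] x=1 y=1 t=33 →S

path = [(4,3), (3,3), (2,3), (1,3), (1,2), (1,1)]
arrival = 33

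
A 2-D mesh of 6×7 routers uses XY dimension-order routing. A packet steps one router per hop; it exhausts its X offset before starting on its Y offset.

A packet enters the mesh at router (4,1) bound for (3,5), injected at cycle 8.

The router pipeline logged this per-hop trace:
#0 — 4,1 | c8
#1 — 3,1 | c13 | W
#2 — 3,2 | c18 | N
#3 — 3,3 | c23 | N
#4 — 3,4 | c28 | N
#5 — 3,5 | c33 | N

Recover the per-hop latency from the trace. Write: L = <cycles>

L = 5

cyc[1] − cyc[0] = 13 − 8 = 5.
Each hop adds L, hence L = 5.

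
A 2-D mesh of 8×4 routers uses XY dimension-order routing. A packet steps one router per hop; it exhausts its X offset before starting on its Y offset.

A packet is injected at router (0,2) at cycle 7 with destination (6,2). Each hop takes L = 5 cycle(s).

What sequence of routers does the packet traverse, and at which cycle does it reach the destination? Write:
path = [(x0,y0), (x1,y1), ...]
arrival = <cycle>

hop 0: (0,2) @ cyc 7
hop 1: (1,2) @ cyc 12  [E]
hop 2: (2,2) @ cyc 17  [E]
hop 3: (3,2) @ cyc 22  [E]
hop 4: (4,2) @ cyc 27  [E]
hop 5: (5,2) @ cyc 32  [E]
hop 6: (6,2) @ cyc 37  [E]

path = [(0,2), (1,2), (2,2), (3,2), (4,2), (5,2), (6,2)]
arrival = 37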